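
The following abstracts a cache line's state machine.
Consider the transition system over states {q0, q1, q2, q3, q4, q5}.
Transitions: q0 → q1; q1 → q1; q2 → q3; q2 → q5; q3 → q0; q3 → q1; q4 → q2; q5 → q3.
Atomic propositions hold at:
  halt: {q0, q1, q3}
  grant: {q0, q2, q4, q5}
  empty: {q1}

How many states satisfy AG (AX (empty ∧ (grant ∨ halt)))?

Sat(grant ∨ halt) = {q0, q1, q2, q3, q4, q5}
Sat(empty ∧ (grant ∨ halt)) = {q1}
Sat(AX (empty ∧ (grant ∨ halt))) = {s : every successor in {q1}} = {q0, q1}
AG (AX (empty ∧ (grant ∨ halt))): greatest fixpoint, start Z0 = {q0, q1}, keep only states in Sat with every successor in Z. Already a fixed point.
Sat(AG (AX (empty ∧ (grant ∨ halt)))) = {q0, q1}
|Sat(AG (AX (empty ∧ (grant ∨ halt))))| = |{q0, q1}| = 2.

2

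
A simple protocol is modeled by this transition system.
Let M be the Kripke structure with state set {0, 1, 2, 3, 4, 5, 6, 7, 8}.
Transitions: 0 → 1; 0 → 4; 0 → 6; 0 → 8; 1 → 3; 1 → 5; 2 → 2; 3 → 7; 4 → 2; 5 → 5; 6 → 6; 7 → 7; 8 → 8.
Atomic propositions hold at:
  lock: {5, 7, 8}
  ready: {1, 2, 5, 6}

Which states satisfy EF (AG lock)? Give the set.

AG lock: greatest fixpoint, start Z0 = {5, 7, 8}, keep only states in Sat with every successor in Z. Already a fixed point.
Sat(AG lock) = {5, 7, 8}
EF (AG lock): least fixpoint, start Z0 = {5, 7, 8}, add states with some successor in Z. Z1 = {0, 1, 3, 5, 7, 8}; fixed.
Sat(EF (AG lock)) = {0, 1, 3, 5, 7, 8}

{0, 1, 3, 5, 7, 8}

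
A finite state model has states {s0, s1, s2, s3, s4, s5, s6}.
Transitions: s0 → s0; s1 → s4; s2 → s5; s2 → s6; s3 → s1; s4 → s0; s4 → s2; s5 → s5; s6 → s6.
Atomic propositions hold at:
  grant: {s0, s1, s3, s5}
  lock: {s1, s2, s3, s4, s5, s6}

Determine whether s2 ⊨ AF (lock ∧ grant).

Sat(lock ∧ grant) = {s1, s3, s5}
AF (lock ∧ grant): least fixpoint, start Z0 = {s1, s3, s5}, add states with every successor in Z. Already a fixed point.
Sat(AF (lock ∧ grant)) = {s1, s3, s5}
s2 ∉ Sat(AF (lock ∧ grant)) = {s1, s3, s5}, so the formula does not hold at s2.

No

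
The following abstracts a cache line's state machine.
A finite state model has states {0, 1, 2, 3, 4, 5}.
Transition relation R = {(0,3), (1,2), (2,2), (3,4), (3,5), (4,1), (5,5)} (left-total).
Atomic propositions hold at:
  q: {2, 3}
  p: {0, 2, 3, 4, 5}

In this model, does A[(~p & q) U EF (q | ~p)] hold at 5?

Sat(~p) = {1}
Sat(~p & q) = ∅
Sat(q | ~p) = {1, 2, 3}
EF (q | ~p): least fixpoint, start Z0 = {1, 2, 3}, add states with some successor in Z. Z1 = {0, 1, 2, 3, 4}; fixed.
Sat(EF (q | ~p)) = {0, 1, 2, 3, 4}
A[(~p & q) U EF (q | ~p)]: least fixpoint, start Z0 = Sat(EF (q | ~p)) = {0, 1, 2, 3, 4}, add states in Sat(~p & q) with every successor in Z. Already a fixed point.
Sat(A[(~p & q) U EF (q | ~p)]) = {0, 1, 2, 3, 4}
5 ∉ Sat(A[(~p & q) U EF (q | ~p)]) = {0, 1, 2, 3, 4}, so the formula does not hold at 5.

No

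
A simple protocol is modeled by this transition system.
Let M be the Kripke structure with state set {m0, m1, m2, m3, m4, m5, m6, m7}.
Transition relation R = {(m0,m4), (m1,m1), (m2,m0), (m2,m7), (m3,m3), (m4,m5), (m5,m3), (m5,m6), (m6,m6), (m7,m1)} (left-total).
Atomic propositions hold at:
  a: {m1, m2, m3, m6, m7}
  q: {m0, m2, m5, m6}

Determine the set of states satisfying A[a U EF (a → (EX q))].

{m0, m2, m4, m5, m6}

Sat(EX q) = {s : some successor in {m0, m2, m5, m6}} = {m2, m4, m5, m6}
Sat(a → (EX q)) = {m0, m2, m4, m5, m6}
EF (a → (EX q)): least fixpoint, start Z0 = {m0, m2, m4, m5, m6}, add states with some successor in Z. Already a fixed point.
Sat(EF (a → (EX q))) = {m0, m2, m4, m5, m6}
A[a U EF (a → (EX q))]: least fixpoint, start Z0 = Sat(EF (a → (EX q))) = {m0, m2, m4, m5, m6}, add states in Sat(a) with every successor in Z. Already a fixed point.
Sat(A[a U EF (a → (EX q))]) = {m0, m2, m4, m5, m6}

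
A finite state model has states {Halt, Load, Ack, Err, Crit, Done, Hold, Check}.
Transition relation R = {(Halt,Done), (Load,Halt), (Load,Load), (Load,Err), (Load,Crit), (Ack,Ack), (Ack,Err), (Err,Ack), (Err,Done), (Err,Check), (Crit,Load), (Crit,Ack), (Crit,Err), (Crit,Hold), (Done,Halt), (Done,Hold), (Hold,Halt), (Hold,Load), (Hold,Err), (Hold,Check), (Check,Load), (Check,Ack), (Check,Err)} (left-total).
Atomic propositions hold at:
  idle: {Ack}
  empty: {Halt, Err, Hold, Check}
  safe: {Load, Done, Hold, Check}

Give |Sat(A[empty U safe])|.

A[empty U safe]: least fixpoint, start Z0 = Sat(safe) = {Load, Done, Hold, Check}, add states in Sat(empty) with every successor in Z. Z1 = {Halt, Load, Done, Hold, Check}; fixed.
Sat(A[empty U safe]) = {Halt, Load, Done, Hold, Check}
|Sat(A[empty U safe])| = |{Halt, Load, Done, Hold, Check}| = 5.

5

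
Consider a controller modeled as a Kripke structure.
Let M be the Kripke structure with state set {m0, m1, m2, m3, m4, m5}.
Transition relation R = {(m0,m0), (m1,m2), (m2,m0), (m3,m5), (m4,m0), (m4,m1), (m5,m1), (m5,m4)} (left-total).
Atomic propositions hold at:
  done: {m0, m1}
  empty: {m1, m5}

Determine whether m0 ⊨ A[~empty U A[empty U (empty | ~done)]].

No

Sat(~empty) = {m0, m2, m3, m4}
Sat(~done) = {m2, m3, m4, m5}
Sat(empty | ~done) = {m1, m2, m3, m4, m5}
A[empty U (empty | ~done)]: least fixpoint, start Z0 = Sat((empty | ~done)) = {m1, m2, m3, m4, m5}, add states in Sat(empty) with every successor in Z. Already a fixed point.
Sat(A[empty U (empty | ~done)]) = {m1, m2, m3, m4, m5}
A[~empty U A[empty U (empty | ~done)]]: least fixpoint, start Z0 = Sat(A[empty U (empty | ~done)]) = {m1, m2, m3, m4, m5}, add states in Sat(~empty) with every successor in Z. Already a fixed point.
Sat(A[~empty U A[empty U (empty | ~done)]]) = {m1, m2, m3, m4, m5}
m0 ∉ Sat(A[~empty U A[empty U (empty | ~done)]]) = {m1, m2, m3, m4, m5}, so the formula does not hold at m0.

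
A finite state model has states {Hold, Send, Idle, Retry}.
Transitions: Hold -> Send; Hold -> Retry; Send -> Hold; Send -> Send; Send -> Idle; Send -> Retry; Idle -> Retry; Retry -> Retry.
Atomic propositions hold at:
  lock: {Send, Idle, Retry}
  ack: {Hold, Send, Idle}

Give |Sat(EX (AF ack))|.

AF ack: least fixpoint, start Z0 = {Hold, Send, Idle}, add states with every successor in Z. Already a fixed point.
Sat(AF ack) = {Hold, Send, Idle}
Sat(EX (AF ack)) = {s : some successor in {Hold, Send, Idle}} = {Hold, Send}
|Sat(EX (AF ack))| = |{Hold, Send}| = 2.

2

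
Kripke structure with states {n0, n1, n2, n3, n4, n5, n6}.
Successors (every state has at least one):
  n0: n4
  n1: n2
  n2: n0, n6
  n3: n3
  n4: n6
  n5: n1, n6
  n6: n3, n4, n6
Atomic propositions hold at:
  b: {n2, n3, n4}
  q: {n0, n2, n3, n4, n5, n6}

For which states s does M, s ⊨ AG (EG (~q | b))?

Sat(~q) = {n1}
Sat(~q | b) = {n1, n2, n3, n4}
EG (~q | b): greatest fixpoint, start Z0 = {n1, n2, n3, n4}, keep only states in Sat with some successor in Z. Z1 = {n1, n3}; Z2 = {n3}; fixed.
Sat(EG (~q | b)) = {n3}
AG (EG (~q | b)): greatest fixpoint, start Z0 = {n3}, keep only states in Sat with every successor in Z. Already a fixed point.
Sat(AG (EG (~q | b))) = {n3}

{n3}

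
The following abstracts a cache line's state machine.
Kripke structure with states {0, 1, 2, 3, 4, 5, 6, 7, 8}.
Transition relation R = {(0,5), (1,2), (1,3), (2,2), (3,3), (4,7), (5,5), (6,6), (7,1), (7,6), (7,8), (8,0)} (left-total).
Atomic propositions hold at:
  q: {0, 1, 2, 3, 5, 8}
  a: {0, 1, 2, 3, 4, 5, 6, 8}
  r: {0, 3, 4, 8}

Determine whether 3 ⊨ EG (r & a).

Sat(r & a) = {0, 3, 4, 8}
EG (r & a): greatest fixpoint, start Z0 = {0, 3, 4, 8}, keep only states in Sat with some successor in Z. Z1 = {3, 8}; Z2 = {3}; fixed.
Sat(EG (r & a)) = {3}
3 ∈ Sat(EG (r & a)) = {3}, so the formula holds at 3.

Yes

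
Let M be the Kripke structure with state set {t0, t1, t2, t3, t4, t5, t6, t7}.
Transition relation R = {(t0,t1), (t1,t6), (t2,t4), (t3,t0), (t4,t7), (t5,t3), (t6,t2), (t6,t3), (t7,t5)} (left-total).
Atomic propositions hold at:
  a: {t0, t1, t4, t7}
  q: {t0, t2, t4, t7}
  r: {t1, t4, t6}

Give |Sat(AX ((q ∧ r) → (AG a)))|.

Sat(q ∧ r) = {t4}
AG a: greatest fixpoint, start Z0 = {t0, t1, t4, t7}, keep only states in Sat with every successor in Z. Z1 = {t0, t4}; Z2 = ∅; fixed.
Sat(AG a) = ∅
Sat((q ∧ r) → (AG a)) = {t0, t1, t2, t3, t5, t6, t7}
Sat(AX ((q ∧ r) → (AG a))) = {s : every successor in {t0, t1, t2, t3, t5, t6, t7}} = {t0, t1, t3, t4, t5, t6, t7}
|Sat(AX ((q ∧ r) → (AG a)))| = |{t0, t1, t3, t4, t5, t6, t7}| = 7.

7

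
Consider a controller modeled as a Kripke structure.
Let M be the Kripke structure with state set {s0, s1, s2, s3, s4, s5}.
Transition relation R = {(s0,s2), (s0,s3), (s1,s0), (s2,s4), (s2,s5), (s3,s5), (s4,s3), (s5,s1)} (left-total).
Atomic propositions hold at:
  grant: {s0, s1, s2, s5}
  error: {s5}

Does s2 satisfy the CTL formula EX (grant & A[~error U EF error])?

Sat(~error) = {s0, s1, s2, s3, s4}
EF error: least fixpoint, start Z0 = {s5}, add states with some successor in Z. Z1 = {s2, s3, s5}; Z2 = {s0, s2, s3, s4, s5}; Z3 = {s0, s1, s2, s3, s4, s5}; fixed.
Sat(EF error) = {s0, s1, s2, s3, s4, s5}
A[~error U EF error]: least fixpoint, start Z0 = Sat(EF error) = {s0, s1, s2, s3, s4, s5}, add states in Sat(~error) with every successor in Z. Already a fixed point.
Sat(A[~error U EF error]) = {s0, s1, s2, s3, s4, s5}
Sat(grant & A[~error U EF error]) = {s0, s1, s2, s5}
Sat(EX (grant & A[~error U EF error])) = {s : some successor in {s0, s1, s2, s5}} = {s0, s1, s2, s3, s5}
s2 ∈ Sat(EX (grant & A[~error U EF error])) = {s0, s1, s2, s3, s5}, so the formula holds at s2.

Yes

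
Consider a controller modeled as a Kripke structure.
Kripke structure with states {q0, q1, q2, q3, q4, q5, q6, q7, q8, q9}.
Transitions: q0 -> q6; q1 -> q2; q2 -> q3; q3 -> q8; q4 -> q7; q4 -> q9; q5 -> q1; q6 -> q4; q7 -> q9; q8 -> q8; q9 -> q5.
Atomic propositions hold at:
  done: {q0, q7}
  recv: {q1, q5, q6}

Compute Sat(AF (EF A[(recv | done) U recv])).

Sat(recv | done) = {q0, q1, q5, q6, q7}
A[(recv | done) U recv]: least fixpoint, start Z0 = Sat(recv) = {q1, q5, q6}, add states in Sat(recv | done) with every successor in Z. Z1 = {q0, q1, q5, q6}; fixed.
Sat(A[(recv | done) U recv]) = {q0, q1, q5, q6}
EF A[(recv | done) U recv]: least fixpoint, start Z0 = {q0, q1, q5, q6}, add states with some successor in Z. Z1 = {q0, q1, q5, q6, q9}; Z2 = {q0, q1, q4, q5, q6, q7, q9}; fixed.
Sat(EF A[(recv | done) U recv]) = {q0, q1, q4, q5, q6, q7, q9}
AF (EF A[(recv | done) U recv]): least fixpoint, start Z0 = {q0, q1, q4, q5, q6, q7, q9}, add states with every successor in Z. Already a fixed point.
Sat(AF (EF A[(recv | done) U recv])) = {q0, q1, q4, q5, q6, q7, q9}

{q0, q1, q4, q5, q6, q7, q9}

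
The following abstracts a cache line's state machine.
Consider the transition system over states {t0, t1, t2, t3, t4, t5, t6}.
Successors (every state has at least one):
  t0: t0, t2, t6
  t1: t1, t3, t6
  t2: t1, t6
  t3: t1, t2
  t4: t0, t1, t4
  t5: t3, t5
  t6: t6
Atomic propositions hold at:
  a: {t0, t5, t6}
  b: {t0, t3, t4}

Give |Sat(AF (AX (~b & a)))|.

Sat(~b) = {t1, t2, t5, t6}
Sat(~b & a) = {t5, t6}
Sat(AX (~b & a)) = {s : every successor in {t5, t6}} = {t6}
AF (AX (~b & a)): least fixpoint, start Z0 = {t6}, add states with every successor in Z. Already a fixed point.
Sat(AF (AX (~b & a))) = {t6}
|Sat(AF (AX (~b & a)))| = |{t6}| = 1.

1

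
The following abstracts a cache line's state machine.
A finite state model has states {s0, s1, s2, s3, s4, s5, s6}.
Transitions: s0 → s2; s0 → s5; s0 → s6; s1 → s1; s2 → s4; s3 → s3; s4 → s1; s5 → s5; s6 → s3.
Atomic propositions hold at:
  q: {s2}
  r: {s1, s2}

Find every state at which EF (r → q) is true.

Sat(r → q) = {s0, s2, s3, s4, s5, s6}
EF (r → q): least fixpoint, start Z0 = {s0, s2, s3, s4, s5, s6}, add states with some successor in Z. Already a fixed point.
Sat(EF (r → q)) = {s0, s2, s3, s4, s5, s6}

{s0, s2, s3, s4, s5, s6}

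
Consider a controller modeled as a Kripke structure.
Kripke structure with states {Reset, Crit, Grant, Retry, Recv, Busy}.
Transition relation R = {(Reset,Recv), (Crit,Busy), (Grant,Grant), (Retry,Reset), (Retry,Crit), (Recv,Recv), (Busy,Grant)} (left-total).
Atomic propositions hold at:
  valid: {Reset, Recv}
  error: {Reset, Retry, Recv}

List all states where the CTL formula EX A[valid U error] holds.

{Reset, Retry, Recv}

A[valid U error]: least fixpoint, start Z0 = Sat(error) = {Reset, Retry, Recv}, add states in Sat(valid) with every successor in Z. Already a fixed point.
Sat(A[valid U error]) = {Reset, Retry, Recv}
Sat(EX A[valid U error]) = {s : some successor in {Reset, Retry, Recv}} = {Reset, Retry, Recv}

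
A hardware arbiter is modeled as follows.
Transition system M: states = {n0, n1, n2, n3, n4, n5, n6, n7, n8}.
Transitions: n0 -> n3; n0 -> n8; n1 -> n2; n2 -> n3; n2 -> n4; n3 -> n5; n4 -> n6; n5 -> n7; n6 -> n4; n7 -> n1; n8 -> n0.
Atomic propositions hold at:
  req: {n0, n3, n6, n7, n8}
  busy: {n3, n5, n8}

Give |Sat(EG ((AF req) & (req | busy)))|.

2

AF req: least fixpoint, start Z0 = {n0, n3, n6, n7, n8}, add states with every successor in Z. Z1 = {n0, n3, n4, n5, n6, n7, n8}; Z2 = {n0, n2, n3, n4, n5, n6, n7, n8}; Z3 = {n0, n1, n2, n3, n4, n5, n6, n7, n8}; fixed.
Sat(AF req) = {n0, n1, n2, n3, n4, n5, n6, n7, n8}
Sat(req | busy) = {n0, n3, n5, n6, n7, n8}
Sat((AF req) & (req | busy)) = {n0, n3, n5, n6, n7, n8}
EG ((AF req) & (req | busy)): greatest fixpoint, start Z0 = {n0, n3, n5, n6, n7, n8}, keep only states in Sat with some successor in Z. Z1 = {n0, n3, n5, n8}; Z2 = {n0, n3, n8}; Z3 = {n0, n8}; fixed.
Sat(EG ((AF req) & (req | busy))) = {n0, n8}
|Sat(EG ((AF req) & (req | busy)))| = |{n0, n8}| = 2.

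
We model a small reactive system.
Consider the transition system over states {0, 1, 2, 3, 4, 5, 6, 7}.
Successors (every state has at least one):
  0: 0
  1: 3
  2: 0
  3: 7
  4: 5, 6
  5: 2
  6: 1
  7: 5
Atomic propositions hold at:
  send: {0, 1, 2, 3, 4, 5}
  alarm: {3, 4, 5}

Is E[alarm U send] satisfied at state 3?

E[alarm U send]: least fixpoint, start Z0 = Sat(send) = {0, 1, 2, 3, 4, 5}, add states in Sat(alarm) with some successor in Z. Already a fixed point.
Sat(E[alarm U send]) = {0, 1, 2, 3, 4, 5}
3 ∈ Sat(E[alarm U send]) = {0, 1, 2, 3, 4, 5}, so the formula holds at 3.

Yes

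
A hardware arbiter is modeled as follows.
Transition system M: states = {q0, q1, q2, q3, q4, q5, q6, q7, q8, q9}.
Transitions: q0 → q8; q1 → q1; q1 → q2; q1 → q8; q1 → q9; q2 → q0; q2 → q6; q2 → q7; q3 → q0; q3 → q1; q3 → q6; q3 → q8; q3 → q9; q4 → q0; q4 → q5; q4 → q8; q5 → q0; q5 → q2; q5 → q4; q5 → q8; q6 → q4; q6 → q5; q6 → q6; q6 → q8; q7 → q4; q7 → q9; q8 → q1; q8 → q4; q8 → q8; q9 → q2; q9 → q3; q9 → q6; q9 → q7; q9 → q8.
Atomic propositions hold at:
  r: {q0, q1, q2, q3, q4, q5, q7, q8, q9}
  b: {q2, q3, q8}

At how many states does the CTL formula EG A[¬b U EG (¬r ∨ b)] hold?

Sat(¬b) = {q0, q1, q4, q5, q6, q7, q9}
Sat(¬r) = {q6}
Sat(¬r ∨ b) = {q2, q3, q6, q8}
EG (¬r ∨ b): greatest fixpoint, start Z0 = {q2, q3, q6, q8}, keep only states in Sat with some successor in Z. Already a fixed point.
Sat(EG (¬r ∨ b)) = {q2, q3, q6, q8}
A[¬b U EG (¬r ∨ b)]: least fixpoint, start Z0 = Sat(EG (¬r ∨ b)) = {q2, q3, q6, q8}, add states in Sat(¬b) with every successor in Z. Z1 = {q0, q2, q3, q6, q8}; fixed.
Sat(A[¬b U EG (¬r ∨ b)]) = {q0, q2, q3, q6, q8}
EG A[¬b U EG (¬r ∨ b)]: greatest fixpoint, start Z0 = {q0, q2, q3, q6, q8}, keep only states in Sat with some successor in Z. Already a fixed point.
Sat(EG A[¬b U EG (¬r ∨ b)]) = {q0, q2, q3, q6, q8}
|Sat(EG A[¬b U EG (¬r ∨ b)])| = |{q0, q2, q3, q6, q8}| = 5.

5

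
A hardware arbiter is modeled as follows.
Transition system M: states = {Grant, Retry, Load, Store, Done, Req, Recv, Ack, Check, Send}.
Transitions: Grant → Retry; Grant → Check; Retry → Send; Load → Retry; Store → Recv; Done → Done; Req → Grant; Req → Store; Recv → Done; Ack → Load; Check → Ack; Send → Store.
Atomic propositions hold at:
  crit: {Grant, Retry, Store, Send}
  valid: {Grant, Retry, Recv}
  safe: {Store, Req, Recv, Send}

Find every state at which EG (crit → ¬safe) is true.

Sat(¬safe) = {Grant, Retry, Load, Done, Ack, Check}
Sat(crit → ¬safe) = {Grant, Retry, Load, Done, Req, Recv, Ack, Check}
EG (crit → ¬safe): greatest fixpoint, start Z0 = {Grant, Retry, Load, Done, Req, Recv, Ack, Check}, keep only states in Sat with some successor in Z. Z1 = {Grant, Load, Done, Req, Recv, Ack, Check}; Z2 = {Grant, Done, Req, Recv, Ack, Check}; Z3 = {Grant, Done, Req, Recv, Check}; Z4 = {Grant, Done, Req, Recv}; Z5 = {Done, Req, Recv}; Z6 = {Done, Recv}; fixed.
Sat(EG (crit → ¬safe)) = {Done, Recv}

{Done, Recv}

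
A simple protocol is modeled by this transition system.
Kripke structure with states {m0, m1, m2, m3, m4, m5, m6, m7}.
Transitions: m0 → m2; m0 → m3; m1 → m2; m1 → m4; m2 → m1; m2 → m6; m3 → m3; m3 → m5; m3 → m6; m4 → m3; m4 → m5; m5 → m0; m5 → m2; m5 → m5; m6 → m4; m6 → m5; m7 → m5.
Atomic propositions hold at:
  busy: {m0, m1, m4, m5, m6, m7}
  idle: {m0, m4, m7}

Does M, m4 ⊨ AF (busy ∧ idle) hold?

Yes

Sat(busy ∧ idle) = {m0, m4, m7}
AF (busy ∧ idle): least fixpoint, start Z0 = {m0, m4, m7}, add states with every successor in Z. Already a fixed point.
Sat(AF (busy ∧ idle)) = {m0, m4, m7}
m4 ∈ Sat(AF (busy ∧ idle)) = {m0, m4, m7}, so the formula holds at m4.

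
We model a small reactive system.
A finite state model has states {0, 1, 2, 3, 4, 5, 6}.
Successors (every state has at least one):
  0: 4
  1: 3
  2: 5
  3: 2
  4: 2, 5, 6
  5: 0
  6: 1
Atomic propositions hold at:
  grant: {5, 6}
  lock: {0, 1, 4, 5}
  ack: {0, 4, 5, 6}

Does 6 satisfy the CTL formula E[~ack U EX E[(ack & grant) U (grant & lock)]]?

Sat(~ack) = {1, 2, 3}
Sat(ack & grant) = {5, 6}
Sat(grant & lock) = {5}
E[(ack & grant) U (grant & lock)]: least fixpoint, start Z0 = Sat((grant & lock)) = {5}, add states in Sat(ack & grant) with some successor in Z. Already a fixed point.
Sat(E[(ack & grant) U (grant & lock)]) = {5}
Sat(EX E[(ack & grant) U (grant & lock)]) = {s : some successor in {5}} = {2, 4}
E[~ack U EX E[(ack & grant) U (grant & lock)]]: least fixpoint, start Z0 = Sat(EX E[(ack & grant) U (grant & lock)]) = {2, 4}, add states in Sat(~ack) with some successor in Z. Z1 = {2, 3, 4}; Z2 = {1, 2, 3, 4}; fixed.
Sat(E[~ack U EX E[(ack & grant) U (grant & lock)]]) = {1, 2, 3, 4}
6 ∉ Sat(E[~ack U EX E[(ack & grant) U (grant & lock)]]) = {1, 2, 3, 4}, so the formula does not hold at 6.

No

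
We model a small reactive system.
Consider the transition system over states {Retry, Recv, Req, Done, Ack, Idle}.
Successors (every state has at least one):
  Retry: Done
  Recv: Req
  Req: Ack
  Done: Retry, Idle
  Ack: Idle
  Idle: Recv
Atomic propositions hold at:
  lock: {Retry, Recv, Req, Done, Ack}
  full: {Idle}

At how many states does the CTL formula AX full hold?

1

Sat(AX full) = {s : every successor in {Idle}} = {Ack}
|Sat(AX full)| = |{Ack}| = 1.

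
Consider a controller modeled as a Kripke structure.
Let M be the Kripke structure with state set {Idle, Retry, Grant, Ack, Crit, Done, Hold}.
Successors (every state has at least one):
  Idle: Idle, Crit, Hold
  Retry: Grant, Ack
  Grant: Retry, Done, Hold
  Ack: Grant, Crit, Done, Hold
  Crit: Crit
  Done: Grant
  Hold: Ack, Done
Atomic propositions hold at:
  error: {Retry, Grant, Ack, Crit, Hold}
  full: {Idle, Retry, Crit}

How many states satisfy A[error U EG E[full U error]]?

E[full U error]: least fixpoint, start Z0 = Sat(error) = {Retry, Grant, Ack, Crit, Hold}, add states in Sat(full) with some successor in Z. Z1 = {Idle, Retry, Grant, Ack, Crit, Hold}; fixed.
Sat(E[full U error]) = {Idle, Retry, Grant, Ack, Crit, Hold}
EG E[full U error]: greatest fixpoint, start Z0 = {Idle, Retry, Grant, Ack, Crit, Hold}, keep only states in Sat with some successor in Z. Already a fixed point.
Sat(EG E[full U error]) = {Idle, Retry, Grant, Ack, Crit, Hold}
A[error U EG E[full U error]]: least fixpoint, start Z0 = Sat(EG E[full U error]) = {Idle, Retry, Grant, Ack, Crit, Hold}, add states in Sat(error) with every successor in Z. Already a fixed point.
Sat(A[error U EG E[full U error]]) = {Idle, Retry, Grant, Ack, Crit, Hold}
|Sat(A[error U EG E[full U error]])| = |{Idle, Retry, Grant, Ack, Crit, Hold}| = 6.

6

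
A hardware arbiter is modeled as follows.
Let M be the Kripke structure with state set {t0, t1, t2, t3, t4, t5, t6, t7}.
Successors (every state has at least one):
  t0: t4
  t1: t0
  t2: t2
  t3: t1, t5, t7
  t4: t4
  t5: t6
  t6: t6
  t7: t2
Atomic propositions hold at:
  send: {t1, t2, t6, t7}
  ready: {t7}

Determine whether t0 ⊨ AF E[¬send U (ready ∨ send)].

No

Sat(¬send) = {t0, t3, t4, t5}
Sat(ready ∨ send) = {t1, t2, t6, t7}
E[¬send U (ready ∨ send)]: least fixpoint, start Z0 = Sat((ready ∨ send)) = {t1, t2, t6, t7}, add states in Sat(¬send) with some successor in Z. Z1 = {t1, t2, t3, t5, t6, t7}; fixed.
Sat(E[¬send U (ready ∨ send)]) = {t1, t2, t3, t5, t6, t7}
AF E[¬send U (ready ∨ send)]: least fixpoint, start Z0 = {t1, t2, t3, t5, t6, t7}, add states with every successor in Z. Already a fixed point.
Sat(AF E[¬send U (ready ∨ send)]) = {t1, t2, t3, t5, t6, t7}
t0 ∉ Sat(AF E[¬send U (ready ∨ send)]) = {t1, t2, t3, t5, t6, t7}, so the formula does not hold at t0.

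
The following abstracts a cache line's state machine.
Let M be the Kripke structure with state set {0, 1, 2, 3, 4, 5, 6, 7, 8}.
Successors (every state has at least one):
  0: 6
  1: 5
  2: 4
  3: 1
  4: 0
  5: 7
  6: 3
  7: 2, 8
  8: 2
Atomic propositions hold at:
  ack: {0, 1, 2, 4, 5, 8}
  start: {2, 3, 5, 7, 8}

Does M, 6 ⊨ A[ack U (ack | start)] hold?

No

Sat(ack | start) = {0, 1, 2, 3, 4, 5, 7, 8}
A[ack U (ack | start)]: least fixpoint, start Z0 = Sat((ack | start)) = {0, 1, 2, 3, 4, 5, 7, 8}, add states in Sat(ack) with every successor in Z. Already a fixed point.
Sat(A[ack U (ack | start)]) = {0, 1, 2, 3, 4, 5, 7, 8}
6 ∉ Sat(A[ack U (ack | start)]) = {0, 1, 2, 3, 4, 5, 7, 8}, so the formula does not hold at 6.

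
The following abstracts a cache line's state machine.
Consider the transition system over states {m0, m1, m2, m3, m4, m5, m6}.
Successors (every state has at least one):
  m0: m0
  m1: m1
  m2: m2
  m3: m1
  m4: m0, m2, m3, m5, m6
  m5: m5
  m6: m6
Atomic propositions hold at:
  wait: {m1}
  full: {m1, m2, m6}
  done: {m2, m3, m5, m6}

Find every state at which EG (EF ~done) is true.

{m0, m1, m3, m4}

Sat(~done) = {m0, m1, m4}
EF ~done: least fixpoint, start Z0 = {m0, m1, m4}, add states with some successor in Z. Z1 = {m0, m1, m3, m4}; fixed.
Sat(EF ~done) = {m0, m1, m3, m4}
EG (EF ~done): greatest fixpoint, start Z0 = {m0, m1, m3, m4}, keep only states in Sat with some successor in Z. Already a fixed point.
Sat(EG (EF ~done)) = {m0, m1, m3, m4}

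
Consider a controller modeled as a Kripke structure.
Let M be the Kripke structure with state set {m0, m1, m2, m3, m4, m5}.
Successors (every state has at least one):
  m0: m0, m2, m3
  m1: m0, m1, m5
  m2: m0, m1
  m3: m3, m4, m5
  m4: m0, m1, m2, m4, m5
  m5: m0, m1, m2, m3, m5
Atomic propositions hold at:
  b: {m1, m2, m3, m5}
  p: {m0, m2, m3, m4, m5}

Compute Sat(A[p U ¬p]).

{m1}

Sat(¬p) = {m1}
A[p U ¬p]: least fixpoint, start Z0 = Sat(¬p) = {m1}, add states in Sat(p) with every successor in Z. Already a fixed point.
Sat(A[p U ¬p]) = {m1}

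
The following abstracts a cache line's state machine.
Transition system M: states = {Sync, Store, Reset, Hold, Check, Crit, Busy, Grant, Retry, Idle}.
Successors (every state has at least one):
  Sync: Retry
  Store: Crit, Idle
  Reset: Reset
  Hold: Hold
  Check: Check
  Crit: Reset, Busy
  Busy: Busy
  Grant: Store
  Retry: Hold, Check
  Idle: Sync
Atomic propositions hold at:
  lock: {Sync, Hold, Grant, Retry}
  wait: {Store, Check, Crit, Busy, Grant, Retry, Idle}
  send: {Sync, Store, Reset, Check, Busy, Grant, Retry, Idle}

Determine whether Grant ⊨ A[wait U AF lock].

Yes

AF lock: least fixpoint, start Z0 = {Sync, Hold, Grant, Retry}, add states with every successor in Z. Z1 = {Sync, Hold, Grant, Retry, Idle}; fixed.
Sat(AF lock) = {Sync, Hold, Grant, Retry, Idle}
A[wait U AF lock]: least fixpoint, start Z0 = Sat(AF lock) = {Sync, Hold, Grant, Retry, Idle}, add states in Sat(wait) with every successor in Z. Already a fixed point.
Sat(A[wait U AF lock]) = {Sync, Hold, Grant, Retry, Idle}
Grant ∈ Sat(A[wait U AF lock]) = {Sync, Hold, Grant, Retry, Idle}, so the formula holds at Grant.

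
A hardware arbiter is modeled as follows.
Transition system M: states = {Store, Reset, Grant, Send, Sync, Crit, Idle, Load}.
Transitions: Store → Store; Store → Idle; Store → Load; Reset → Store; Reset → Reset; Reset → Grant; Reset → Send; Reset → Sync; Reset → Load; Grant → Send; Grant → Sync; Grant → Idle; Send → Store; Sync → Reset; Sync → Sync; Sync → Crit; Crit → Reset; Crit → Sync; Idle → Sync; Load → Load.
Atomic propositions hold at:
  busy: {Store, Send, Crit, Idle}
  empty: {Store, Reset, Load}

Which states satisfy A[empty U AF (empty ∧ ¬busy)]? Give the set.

Sat(¬busy) = {Reset, Grant, Sync, Load}
Sat(empty ∧ ¬busy) = {Reset, Load}
AF (empty ∧ ¬busy): least fixpoint, start Z0 = {Reset, Load}, add states with every successor in Z. Already a fixed point.
Sat(AF (empty ∧ ¬busy)) = {Reset, Load}
A[empty U AF (empty ∧ ¬busy)]: least fixpoint, start Z0 = Sat(AF (empty ∧ ¬busy)) = {Reset, Load}, add states in Sat(empty) with every successor in Z. Already a fixed point.
Sat(A[empty U AF (empty ∧ ¬busy)]) = {Reset, Load}

{Reset, Load}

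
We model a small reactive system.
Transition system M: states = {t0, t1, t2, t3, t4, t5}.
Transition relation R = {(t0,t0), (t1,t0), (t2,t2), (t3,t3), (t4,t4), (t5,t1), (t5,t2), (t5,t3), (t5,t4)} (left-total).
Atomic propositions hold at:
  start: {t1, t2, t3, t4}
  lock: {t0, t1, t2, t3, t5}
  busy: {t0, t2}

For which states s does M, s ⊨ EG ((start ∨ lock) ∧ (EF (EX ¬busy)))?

{t3, t4, t5}

Sat(start ∨ lock) = {t0, t1, t2, t3, t4, t5}
Sat(¬busy) = {t1, t3, t4, t5}
Sat(EX ¬busy) = {s : some successor in {t1, t3, t4, t5}} = {t3, t4, t5}
EF (EX ¬busy): least fixpoint, start Z0 = {t3, t4, t5}, add states with some successor in Z. Already a fixed point.
Sat(EF (EX ¬busy)) = {t3, t4, t5}
Sat((start ∨ lock) ∧ (EF (EX ¬busy))) = {t3, t4, t5}
EG ((start ∨ lock) ∧ (EF (EX ¬busy))): greatest fixpoint, start Z0 = {t3, t4, t5}, keep only states in Sat with some successor in Z. Already a fixed point.
Sat(EG ((start ∨ lock) ∧ (EF (EX ¬busy)))) = {t3, t4, t5}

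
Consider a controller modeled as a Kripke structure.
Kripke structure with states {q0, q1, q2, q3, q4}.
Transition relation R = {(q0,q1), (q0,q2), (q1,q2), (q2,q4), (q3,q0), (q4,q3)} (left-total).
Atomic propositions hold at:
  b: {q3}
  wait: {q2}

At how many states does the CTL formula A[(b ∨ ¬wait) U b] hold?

2

Sat(¬wait) = {q0, q1, q3, q4}
Sat(b ∨ ¬wait) = {q0, q1, q3, q4}
A[(b ∨ ¬wait) U b]: least fixpoint, start Z0 = Sat(b) = {q3}, add states in Sat(b ∨ ¬wait) with every successor in Z. Z1 = {q3, q4}; fixed.
Sat(A[(b ∨ ¬wait) U b]) = {q3, q4}
|Sat(A[(b ∨ ¬wait) U b])| = |{q3, q4}| = 2.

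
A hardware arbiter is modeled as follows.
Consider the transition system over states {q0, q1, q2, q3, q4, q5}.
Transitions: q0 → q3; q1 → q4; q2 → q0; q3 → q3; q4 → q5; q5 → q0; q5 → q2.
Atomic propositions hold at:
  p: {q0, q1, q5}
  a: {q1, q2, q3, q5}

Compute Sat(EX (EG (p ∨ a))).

{q0, q2, q3, q4, q5}

Sat(p ∨ a) = {q0, q1, q2, q3, q5}
EG (p ∨ a): greatest fixpoint, start Z0 = {q0, q1, q2, q3, q5}, keep only states in Sat with some successor in Z. Z1 = {q0, q2, q3, q5}; fixed.
Sat(EG (p ∨ a)) = {q0, q2, q3, q5}
Sat(EX (EG (p ∨ a))) = {s : some successor in {q0, q2, q3, q5}} = {q0, q2, q3, q4, q5}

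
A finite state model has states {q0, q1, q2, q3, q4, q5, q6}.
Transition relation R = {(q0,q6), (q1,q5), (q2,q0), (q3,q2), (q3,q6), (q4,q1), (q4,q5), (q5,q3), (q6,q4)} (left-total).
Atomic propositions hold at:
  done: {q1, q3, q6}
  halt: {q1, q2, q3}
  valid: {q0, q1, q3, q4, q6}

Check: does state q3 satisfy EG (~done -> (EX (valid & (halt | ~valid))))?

Yes

Sat(~done) = {q0, q2, q4, q5}
Sat(~valid) = {q2, q5}
Sat(halt | ~valid) = {q1, q2, q3, q5}
Sat(valid & (halt | ~valid)) = {q1, q3}
Sat(EX (valid & (halt | ~valid))) = {s : some successor in {q1, q3}} = {q4, q5}
Sat(~done -> (EX (valid & (halt | ~valid)))) = {q1, q3, q4, q5, q6}
EG (~done -> (EX (valid & (halt | ~valid)))): greatest fixpoint, start Z0 = {q1, q3, q4, q5, q6}, keep only states in Sat with some successor in Z. Already a fixed point.
Sat(EG (~done -> (EX (valid & (halt | ~valid))))) = {q1, q3, q4, q5, q6}
q3 ∈ Sat(EG (~done -> (EX (valid & (halt | ~valid))))) = {q1, q3, q4, q5, q6}, so the formula holds at q3.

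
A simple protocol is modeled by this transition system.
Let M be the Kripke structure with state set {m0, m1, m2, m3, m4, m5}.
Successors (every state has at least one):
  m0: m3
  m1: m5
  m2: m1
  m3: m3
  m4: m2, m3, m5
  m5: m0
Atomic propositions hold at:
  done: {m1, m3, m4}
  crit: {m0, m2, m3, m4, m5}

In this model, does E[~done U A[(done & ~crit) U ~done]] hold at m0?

Sat(~done) = {m0, m2, m5}
Sat(~crit) = {m1}
Sat(done & ~crit) = {m1}
A[(done & ~crit) U ~done]: least fixpoint, start Z0 = Sat(~done) = {m0, m2, m5}, add states in Sat(done & ~crit) with every successor in Z. Z1 = {m0, m1, m2, m5}; fixed.
Sat(A[(done & ~crit) U ~done]) = {m0, m1, m2, m5}
E[~done U A[(done & ~crit) U ~done]]: least fixpoint, start Z0 = Sat(A[(done & ~crit) U ~done]) = {m0, m1, m2, m5}, add states in Sat(~done) with some successor in Z. Already a fixed point.
Sat(E[~done U A[(done & ~crit) U ~done]]) = {m0, m1, m2, m5}
m0 ∈ Sat(E[~done U A[(done & ~crit) U ~done]]) = {m0, m1, m2, m5}, so the formula holds at m0.

Yes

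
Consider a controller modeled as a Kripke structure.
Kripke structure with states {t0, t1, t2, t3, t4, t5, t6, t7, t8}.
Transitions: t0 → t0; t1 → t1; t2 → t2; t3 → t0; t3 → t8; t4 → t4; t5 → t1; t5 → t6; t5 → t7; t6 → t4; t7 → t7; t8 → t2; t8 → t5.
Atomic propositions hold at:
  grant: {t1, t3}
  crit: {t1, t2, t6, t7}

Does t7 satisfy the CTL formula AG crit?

AG crit: greatest fixpoint, start Z0 = {t1, t2, t6, t7}, keep only states in Sat with every successor in Z. Z1 = {t1, t2, t7}; fixed.
Sat(AG crit) = {t1, t2, t7}
t7 ∈ Sat(AG crit) = {t1, t2, t7}, so the formula holds at t7.

Yes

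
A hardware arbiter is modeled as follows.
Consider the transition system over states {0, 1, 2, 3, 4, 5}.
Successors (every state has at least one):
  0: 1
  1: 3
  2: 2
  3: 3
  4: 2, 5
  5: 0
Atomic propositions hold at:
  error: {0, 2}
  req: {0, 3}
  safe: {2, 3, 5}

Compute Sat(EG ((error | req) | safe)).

Sat(error | req) = {0, 2, 3}
Sat((error | req) | safe) = {0, 2, 3, 5}
EG ((error | req) | safe): greatest fixpoint, start Z0 = {0, 2, 3, 5}, keep only states in Sat with some successor in Z. Z1 = {2, 3, 5}; Z2 = {2, 3}; fixed.
Sat(EG ((error | req) | safe)) = {2, 3}

{2, 3}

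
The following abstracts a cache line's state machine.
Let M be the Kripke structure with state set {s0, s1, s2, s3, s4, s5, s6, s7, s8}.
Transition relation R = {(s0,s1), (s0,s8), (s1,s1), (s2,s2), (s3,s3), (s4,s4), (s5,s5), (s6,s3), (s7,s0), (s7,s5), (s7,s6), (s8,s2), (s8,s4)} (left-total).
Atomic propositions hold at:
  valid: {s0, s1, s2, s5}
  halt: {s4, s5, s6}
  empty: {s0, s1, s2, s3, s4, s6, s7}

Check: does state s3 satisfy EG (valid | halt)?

No

Sat(valid | halt) = {s0, s1, s2, s4, s5, s6}
EG (valid | halt): greatest fixpoint, start Z0 = {s0, s1, s2, s4, s5, s6}, keep only states in Sat with some successor in Z. Z1 = {s0, s1, s2, s4, s5}; fixed.
Sat(EG (valid | halt)) = {s0, s1, s2, s4, s5}
s3 ∉ Sat(EG (valid | halt)) = {s0, s1, s2, s4, s5}, so the formula does not hold at s3.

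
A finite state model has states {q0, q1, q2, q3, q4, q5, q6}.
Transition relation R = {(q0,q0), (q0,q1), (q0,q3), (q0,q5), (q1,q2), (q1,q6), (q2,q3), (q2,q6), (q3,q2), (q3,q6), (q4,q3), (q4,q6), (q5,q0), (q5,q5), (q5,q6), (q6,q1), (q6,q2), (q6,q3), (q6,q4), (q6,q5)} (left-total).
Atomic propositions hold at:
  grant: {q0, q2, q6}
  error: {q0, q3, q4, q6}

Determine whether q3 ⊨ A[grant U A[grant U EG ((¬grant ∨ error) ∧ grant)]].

Sat(¬grant) = {q1, q3, q4, q5}
Sat(¬grant ∨ error) = {q0, q1, q3, q4, q5, q6}
Sat((¬grant ∨ error) ∧ grant) = {q0, q6}
EG ((¬grant ∨ error) ∧ grant): greatest fixpoint, start Z0 = {q0, q6}, keep only states in Sat with some successor in Z. Z1 = {q0}; fixed.
Sat(EG ((¬grant ∨ error) ∧ grant)) = {q0}
A[grant U EG ((¬grant ∨ error) ∧ grant)]: least fixpoint, start Z0 = Sat(EG ((¬grant ∨ error) ∧ grant)) = {q0}, add states in Sat(grant) with every successor in Z. Already a fixed point.
Sat(A[grant U EG ((¬grant ∨ error) ∧ grant)]) = {q0}
A[grant U A[grant U EG ((¬grant ∨ error) ∧ grant)]]: least fixpoint, start Z0 = Sat(A[grant U EG ((¬grant ∨ error) ∧ grant)]) = {q0}, add states in Sat(grant) with every successor in Z. Already a fixed point.
Sat(A[grant U A[grant U EG ((¬grant ∨ error) ∧ grant)]]) = {q0}
q3 ∉ Sat(A[grant U A[grant U EG ((¬grant ∨ error) ∧ grant)]]) = {q0}, so the formula does not hold at q3.

No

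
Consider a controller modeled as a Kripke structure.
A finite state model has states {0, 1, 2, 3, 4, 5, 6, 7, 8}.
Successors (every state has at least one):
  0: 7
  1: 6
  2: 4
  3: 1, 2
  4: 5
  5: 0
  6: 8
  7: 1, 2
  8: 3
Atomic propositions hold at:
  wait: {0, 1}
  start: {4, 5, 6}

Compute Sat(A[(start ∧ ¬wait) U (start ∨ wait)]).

Sat(¬wait) = {2, 3, 4, 5, 6, 7, 8}
Sat(start ∧ ¬wait) = {4, 5, 6}
Sat(start ∨ wait) = {0, 1, 4, 5, 6}
A[(start ∧ ¬wait) U (start ∨ wait)]: least fixpoint, start Z0 = Sat((start ∨ wait)) = {0, 1, 4, 5, 6}, add states in Sat(start ∧ ¬wait) with every successor in Z. Already a fixed point.
Sat(A[(start ∧ ¬wait) U (start ∨ wait)]) = {0, 1, 4, 5, 6}

{0, 1, 4, 5, 6}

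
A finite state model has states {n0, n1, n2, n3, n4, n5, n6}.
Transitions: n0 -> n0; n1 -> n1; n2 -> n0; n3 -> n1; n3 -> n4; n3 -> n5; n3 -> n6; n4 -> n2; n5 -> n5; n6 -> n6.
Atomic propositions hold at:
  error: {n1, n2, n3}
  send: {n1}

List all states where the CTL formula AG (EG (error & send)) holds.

Sat(error & send) = {n1}
EG (error & send): greatest fixpoint, start Z0 = {n1}, keep only states in Sat with some successor in Z. Already a fixed point.
Sat(EG (error & send)) = {n1}
AG (EG (error & send)): greatest fixpoint, start Z0 = {n1}, keep only states in Sat with every successor in Z. Already a fixed point.
Sat(AG (EG (error & send))) = {n1}

{n1}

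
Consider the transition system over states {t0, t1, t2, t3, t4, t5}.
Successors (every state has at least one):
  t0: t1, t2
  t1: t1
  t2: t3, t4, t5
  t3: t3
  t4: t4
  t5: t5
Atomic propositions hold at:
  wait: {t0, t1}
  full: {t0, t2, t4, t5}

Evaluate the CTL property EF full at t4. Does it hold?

Yes

EF full: least fixpoint, start Z0 = {t0, t2, t4, t5}, add states with some successor in Z. Already a fixed point.
Sat(EF full) = {t0, t2, t4, t5}
t4 ∈ Sat(EF full) = {t0, t2, t4, t5}, so the formula holds at t4.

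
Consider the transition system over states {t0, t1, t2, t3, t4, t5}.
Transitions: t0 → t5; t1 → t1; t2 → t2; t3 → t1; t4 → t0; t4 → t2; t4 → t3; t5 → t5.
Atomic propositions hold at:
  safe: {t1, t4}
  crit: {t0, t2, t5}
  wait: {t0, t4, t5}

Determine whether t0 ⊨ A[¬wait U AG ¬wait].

No

Sat(¬wait) = {t1, t2, t3}
AG ¬wait: greatest fixpoint, start Z0 = {t1, t2, t3}, keep only states in Sat with every successor in Z. Already a fixed point.
Sat(AG ¬wait) = {t1, t2, t3}
A[¬wait U AG ¬wait]: least fixpoint, start Z0 = Sat(AG ¬wait) = {t1, t2, t3}, add states in Sat(¬wait) with every successor in Z. Already a fixed point.
Sat(A[¬wait U AG ¬wait]) = {t1, t2, t3}
t0 ∉ Sat(A[¬wait U AG ¬wait]) = {t1, t2, t3}, so the formula does not hold at t0.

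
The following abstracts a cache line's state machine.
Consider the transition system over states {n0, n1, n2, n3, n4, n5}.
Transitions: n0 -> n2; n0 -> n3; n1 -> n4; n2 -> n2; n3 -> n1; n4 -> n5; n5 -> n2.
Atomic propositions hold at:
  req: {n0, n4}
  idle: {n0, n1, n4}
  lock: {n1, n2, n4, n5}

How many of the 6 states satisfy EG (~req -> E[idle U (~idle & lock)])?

Sat(~req) = {n1, n2, n3, n5}
Sat(~idle) = {n2, n3, n5}
Sat(~idle & lock) = {n2, n5}
E[idle U (~idle & lock)]: least fixpoint, start Z0 = Sat((~idle & lock)) = {n2, n5}, add states in Sat(idle) with some successor in Z. Z1 = {n0, n2, n4, n5}; Z2 = {n0, n1, n2, n4, n5}; fixed.
Sat(E[idle U (~idle & lock)]) = {n0, n1, n2, n4, n5}
Sat(~req -> E[idle U (~idle & lock)]) = {n0, n1, n2, n4, n5}
EG (~req -> E[idle U (~idle & lock)]): greatest fixpoint, start Z0 = {n0, n1, n2, n4, n5}, keep only states in Sat with some successor in Z. Already a fixed point.
Sat(EG (~req -> E[idle U (~idle & lock)])) = {n0, n1, n2, n4, n5}
|Sat(EG (~req -> E[idle U (~idle & lock)]))| = |{n0, n1, n2, n4, n5}| = 5.

5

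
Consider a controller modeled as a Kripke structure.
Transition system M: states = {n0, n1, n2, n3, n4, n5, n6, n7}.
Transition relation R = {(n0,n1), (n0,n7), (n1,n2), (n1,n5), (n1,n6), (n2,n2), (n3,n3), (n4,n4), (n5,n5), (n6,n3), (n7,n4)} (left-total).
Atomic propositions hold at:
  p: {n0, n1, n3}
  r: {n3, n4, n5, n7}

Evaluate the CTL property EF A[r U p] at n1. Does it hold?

Yes

A[r U p]: least fixpoint, start Z0 = Sat(p) = {n0, n1, n3}, add states in Sat(r) with every successor in Z. Already a fixed point.
Sat(A[r U p]) = {n0, n1, n3}
EF A[r U p]: least fixpoint, start Z0 = {n0, n1, n3}, add states with some successor in Z. Z1 = {n0, n1, n3, n6}; fixed.
Sat(EF A[r U p]) = {n0, n1, n3, n6}
n1 ∈ Sat(EF A[r U p]) = {n0, n1, n3, n6}, so the formula holds at n1.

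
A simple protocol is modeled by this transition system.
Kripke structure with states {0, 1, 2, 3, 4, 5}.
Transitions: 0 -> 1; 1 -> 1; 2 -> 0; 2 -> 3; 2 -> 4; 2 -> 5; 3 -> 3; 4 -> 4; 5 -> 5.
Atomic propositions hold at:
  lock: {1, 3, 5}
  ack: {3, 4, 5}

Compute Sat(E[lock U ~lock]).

Sat(~lock) = {0, 2, 4}
E[lock U ~lock]: least fixpoint, start Z0 = Sat(~lock) = {0, 2, 4}, add states in Sat(lock) with some successor in Z. Already a fixed point.
Sat(E[lock U ~lock]) = {0, 2, 4}

{0, 2, 4}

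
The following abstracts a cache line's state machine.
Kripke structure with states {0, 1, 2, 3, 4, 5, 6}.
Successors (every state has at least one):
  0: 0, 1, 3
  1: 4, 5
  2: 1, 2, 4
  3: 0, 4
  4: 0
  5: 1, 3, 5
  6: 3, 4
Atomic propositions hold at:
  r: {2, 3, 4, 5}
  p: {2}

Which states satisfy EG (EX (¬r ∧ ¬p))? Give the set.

Sat(¬r) = {0, 1, 6}
Sat(¬p) = {0, 1, 3, 4, 5, 6}
Sat(¬r ∧ ¬p) = {0, 1, 6}
Sat(EX (¬r ∧ ¬p)) = {s : some successor in {0, 1, 6}} = {0, 2, 3, 4, 5}
EG (EX (¬r ∧ ¬p)): greatest fixpoint, start Z0 = {0, 2, 3, 4, 5}, keep only states in Sat with some successor in Z. Already a fixed point.
Sat(EG (EX (¬r ∧ ¬p))) = {0, 2, 3, 4, 5}

{0, 2, 3, 4, 5}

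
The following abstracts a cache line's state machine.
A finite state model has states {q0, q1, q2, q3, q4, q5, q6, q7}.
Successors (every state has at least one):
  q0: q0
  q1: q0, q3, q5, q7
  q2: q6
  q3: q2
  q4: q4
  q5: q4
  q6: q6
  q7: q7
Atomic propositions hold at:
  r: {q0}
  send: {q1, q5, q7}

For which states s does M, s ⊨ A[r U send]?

A[r U send]: least fixpoint, start Z0 = Sat(send) = {q1, q5, q7}, add states in Sat(r) with every successor in Z. Already a fixed point.
Sat(A[r U send]) = {q1, q5, q7}

{q1, q5, q7}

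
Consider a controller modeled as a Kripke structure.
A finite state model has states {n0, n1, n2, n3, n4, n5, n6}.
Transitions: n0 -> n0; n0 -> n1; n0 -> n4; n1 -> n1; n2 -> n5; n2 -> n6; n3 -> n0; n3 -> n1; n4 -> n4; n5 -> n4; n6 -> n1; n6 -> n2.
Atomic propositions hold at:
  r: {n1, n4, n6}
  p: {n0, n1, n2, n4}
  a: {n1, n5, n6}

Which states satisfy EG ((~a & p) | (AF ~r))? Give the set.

Sat(~a) = {n0, n2, n3, n4}
Sat(~a & p) = {n0, n2, n4}
Sat(~r) = {n0, n2, n3, n5}
AF ~r: least fixpoint, start Z0 = {n0, n2, n3, n5}, add states with every successor in Z. Already a fixed point.
Sat(AF ~r) = {n0, n2, n3, n5}
Sat((~a & p) | (AF ~r)) = {n0, n2, n3, n4, n5}
EG ((~a & p) | (AF ~r)): greatest fixpoint, start Z0 = {n0, n2, n3, n4, n5}, keep only states in Sat with some successor in Z. Already a fixed point.
Sat(EG ((~a & p) | (AF ~r))) = {n0, n2, n3, n4, n5}

{n0, n2, n3, n4, n5}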